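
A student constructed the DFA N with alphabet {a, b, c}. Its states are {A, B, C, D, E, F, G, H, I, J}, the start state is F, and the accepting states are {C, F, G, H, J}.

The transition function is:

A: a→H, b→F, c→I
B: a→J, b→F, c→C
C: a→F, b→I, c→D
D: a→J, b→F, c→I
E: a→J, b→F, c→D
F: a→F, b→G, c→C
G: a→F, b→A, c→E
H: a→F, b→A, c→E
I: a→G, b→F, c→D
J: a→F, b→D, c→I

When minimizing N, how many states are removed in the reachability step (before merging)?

1

Starting at F and following transitions, the reachable set is {A, C, D, E, F, G, H, I, J}. That leaves B unreachable — 1 in total.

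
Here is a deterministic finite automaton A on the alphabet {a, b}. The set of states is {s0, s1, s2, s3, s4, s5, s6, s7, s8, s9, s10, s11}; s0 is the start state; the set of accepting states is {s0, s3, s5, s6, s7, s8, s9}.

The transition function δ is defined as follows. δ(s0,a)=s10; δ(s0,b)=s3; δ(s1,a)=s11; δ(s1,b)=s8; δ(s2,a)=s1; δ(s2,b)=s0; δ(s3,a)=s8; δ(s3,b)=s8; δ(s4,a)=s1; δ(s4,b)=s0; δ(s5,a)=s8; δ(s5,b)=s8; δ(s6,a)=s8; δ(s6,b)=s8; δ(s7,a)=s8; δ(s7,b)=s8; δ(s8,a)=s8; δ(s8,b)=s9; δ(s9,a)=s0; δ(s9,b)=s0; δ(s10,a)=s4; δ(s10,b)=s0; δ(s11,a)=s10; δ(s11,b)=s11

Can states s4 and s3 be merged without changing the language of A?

Reachable states from the start: {s0,s1,s3,s4,s8,s9,s10,s11}. Unreachable: {s2,s5,s6,s7} — drop them.
Initial partition by acceptance: {s0,s3,s8,s9} | {s1,s4,s10,s11}.
Split {s0,s3,s8,s9} by δ(·,a) → {s3,s8,s9} and {s0}.
Split {s3,s8,s9} by δ(·,a) → {s3,s8} and {s9}.
On input b, block {s3,s8} splits into {s3} and {s8}.
Split {s1,s4,s10,s11} by δ(·,b) → {s4,s10} and {s1} and {s11}.
On input a, block {s4,s10} splits into {s4} and {s10}.
No further refinement is possible. Final partition (8 blocks): {s3} | {s4} | {s0} | {s9} | {s8} | {s1} | {s11} | {s10}.
s4 and s3 end up in different blocks, so they are distinguishable. For instance, the string 'ε' is accepted from only s3.

No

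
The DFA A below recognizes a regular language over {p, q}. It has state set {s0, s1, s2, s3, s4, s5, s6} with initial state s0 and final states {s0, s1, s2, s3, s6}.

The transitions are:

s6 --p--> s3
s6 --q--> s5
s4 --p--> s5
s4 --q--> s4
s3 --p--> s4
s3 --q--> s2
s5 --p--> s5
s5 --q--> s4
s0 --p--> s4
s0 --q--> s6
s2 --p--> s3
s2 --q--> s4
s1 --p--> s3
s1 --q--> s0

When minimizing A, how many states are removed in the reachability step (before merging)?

Starting at s0 and following transitions, the reachable set is {s0, s2, s3, s4, s5, s6}. That leaves s1 unreachable — 1 in total.

1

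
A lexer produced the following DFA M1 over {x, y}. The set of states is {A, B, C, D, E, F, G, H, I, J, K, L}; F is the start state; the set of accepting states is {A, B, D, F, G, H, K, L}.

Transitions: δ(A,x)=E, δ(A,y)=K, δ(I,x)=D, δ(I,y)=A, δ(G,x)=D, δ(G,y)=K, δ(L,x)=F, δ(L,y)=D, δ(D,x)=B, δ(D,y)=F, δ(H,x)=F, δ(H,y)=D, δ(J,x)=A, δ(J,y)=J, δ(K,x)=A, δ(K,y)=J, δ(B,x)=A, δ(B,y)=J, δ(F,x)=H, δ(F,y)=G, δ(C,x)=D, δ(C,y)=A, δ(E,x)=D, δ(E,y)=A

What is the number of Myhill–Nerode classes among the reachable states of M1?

8

First remove the unreachable states {C,I,L}; 9 states remain.
Initial partition by acceptance: {A,B,D,F,G,H,K} | {E,J}.
Split {A,B,D,F,G,H,K} by δ(·,x) → {B,D,F,G,H,K} and {A}.
Refine {B,D,F,G,H,K} on symbol x: members go to different blocks, giving {D,F,G,H} and {B,K}.
Split {D,F,G,H} by δ(·,x) → {F,G,H} and {D}.
Split {F,G,H} by δ(·,x) → {F,H} and {G}.
On input y, block {F,H} splits into {F} and {H}.
On input x, block {E,J} splits into {E} and {J}.
No further refinement is possible. Final partition (8 blocks): {F} | {E} | {A} | {B,K} | {D} | {G} | {H} | {J}.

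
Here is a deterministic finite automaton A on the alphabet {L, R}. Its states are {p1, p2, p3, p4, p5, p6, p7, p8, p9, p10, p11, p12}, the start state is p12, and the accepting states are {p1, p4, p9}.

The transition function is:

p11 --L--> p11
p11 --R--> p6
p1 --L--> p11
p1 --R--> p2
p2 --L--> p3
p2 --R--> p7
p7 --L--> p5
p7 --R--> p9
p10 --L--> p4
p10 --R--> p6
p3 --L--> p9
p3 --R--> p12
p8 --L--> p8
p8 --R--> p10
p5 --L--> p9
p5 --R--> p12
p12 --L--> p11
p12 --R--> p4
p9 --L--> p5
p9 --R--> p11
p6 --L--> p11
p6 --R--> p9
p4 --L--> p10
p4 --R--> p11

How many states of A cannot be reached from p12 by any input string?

BFS from p12 reaches {p4, p5, p6, p9, p10, p11, p12}; the 5 state(s) p1, p2, p3, p7, p8 are never visited.

5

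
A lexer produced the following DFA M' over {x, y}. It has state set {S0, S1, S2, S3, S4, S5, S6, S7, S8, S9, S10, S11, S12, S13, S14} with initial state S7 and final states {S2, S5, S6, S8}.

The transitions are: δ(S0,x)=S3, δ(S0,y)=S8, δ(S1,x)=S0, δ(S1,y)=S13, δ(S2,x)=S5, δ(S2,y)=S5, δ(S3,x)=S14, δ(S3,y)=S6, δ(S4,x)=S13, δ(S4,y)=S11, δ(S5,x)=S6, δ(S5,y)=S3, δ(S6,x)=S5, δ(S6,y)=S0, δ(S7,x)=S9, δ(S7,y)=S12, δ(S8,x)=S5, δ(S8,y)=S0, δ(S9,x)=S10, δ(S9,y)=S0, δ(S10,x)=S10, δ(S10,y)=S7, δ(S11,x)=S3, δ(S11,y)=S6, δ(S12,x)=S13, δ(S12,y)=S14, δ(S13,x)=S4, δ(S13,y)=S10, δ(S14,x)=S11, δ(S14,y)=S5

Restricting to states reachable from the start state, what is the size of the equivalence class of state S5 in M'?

Reachable states from the start: {S0,S3,S4,S5,S6,S7,S8,S9,S10,S11,S12,S13,S14}. Unreachable: {S1,S2} — drop them.
P0 = {S5,S6,S8} | {S0,S3,S4,S7,S9,S10,S11,S12,S13,S14}.
Split {S0,S3,S4,S7,S9,S10,S11,S12,S13,S14} by δ(·,y) → {S4,S7,S9,S10,S12,S13} and {S0,S3,S11,S14}.
Refine {S4,S7,S9,S10,S12,S13} on symbol y: members go to different blocks, giving {S4,S9,S12} and {S7,S10,S13}.
Split {S7,S10,S13} by δ(·,x) → {S7,S13} and {S10}.
Refine {S4,S9,S12} on symbol x: members go to different blocks, giving {S4,S12} and {S9}.
Refine {S7,S13} on symbol x: members go to different blocks, giving {S7} and {S13}.
No further refinement is possible. Final partition (7 blocks): {S5,S6,S8} | {S4,S12} | {S0,S3,S11,S14} | {S7} | {S10} | {S9} | {S13}.
State S5 belongs to the block {S5,S6,S8}, which has 3 states.

3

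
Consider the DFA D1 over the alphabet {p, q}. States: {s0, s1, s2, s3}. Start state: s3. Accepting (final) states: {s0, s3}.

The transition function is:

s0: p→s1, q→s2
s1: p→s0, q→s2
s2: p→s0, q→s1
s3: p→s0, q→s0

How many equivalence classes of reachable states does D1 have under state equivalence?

All states are reachable from the start state.
Start with accepting vs non-accepting: {s0,s3} | {s1,s2}.
Refine {s0,s3} on symbol p: members go to different blocks, giving {s0} and {s3}.
The partition is now stable with 3 blocks: {s0} | {s1,s2} | {s3}.

3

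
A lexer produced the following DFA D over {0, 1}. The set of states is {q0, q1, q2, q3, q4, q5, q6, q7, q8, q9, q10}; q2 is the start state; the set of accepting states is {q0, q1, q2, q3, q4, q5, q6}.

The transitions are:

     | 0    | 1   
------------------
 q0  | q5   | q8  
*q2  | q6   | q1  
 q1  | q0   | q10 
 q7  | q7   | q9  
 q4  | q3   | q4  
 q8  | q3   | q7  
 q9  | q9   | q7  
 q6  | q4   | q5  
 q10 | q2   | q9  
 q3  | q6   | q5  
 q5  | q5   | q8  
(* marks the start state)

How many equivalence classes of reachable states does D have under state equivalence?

6

Initial partition by acceptance: {q0,q1,q2,q3,q4,q5,q6} | {q7,q8,q9,q10}.
Refine {q0,q1,q2,q3,q4,q5,q6} on symbol 1: members go to different blocks, giving {q2,q3,q4,q6} and {q0,q1,q5}.
Split {q2,q3,q4,q6} by δ(·,1) → {q2,q3,q6} and {q4}.
On input 0, block {q2,q3,q6} splits into {q2,q3} and {q6}.
On input 0, block {q7,q8,q9,q10} splits into {q7,q9} and {q8,q10}.
No further refinement is possible. Final partition (6 blocks): {q2,q3} | {q7,q9} | {q0,q1,q5} | {q4} | {q6} | {q8,q10}.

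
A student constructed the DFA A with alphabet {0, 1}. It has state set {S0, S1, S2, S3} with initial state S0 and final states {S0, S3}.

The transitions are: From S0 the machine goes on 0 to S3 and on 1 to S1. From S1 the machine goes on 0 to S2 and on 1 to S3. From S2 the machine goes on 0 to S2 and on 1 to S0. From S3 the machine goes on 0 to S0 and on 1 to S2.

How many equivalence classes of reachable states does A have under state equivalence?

2

Every state is reachable, so we keep all 4.
P0 = {S0,S3} | {S1,S2}.
The partition is now stable with 2 blocks: {S0,S3} | {S1,S2}.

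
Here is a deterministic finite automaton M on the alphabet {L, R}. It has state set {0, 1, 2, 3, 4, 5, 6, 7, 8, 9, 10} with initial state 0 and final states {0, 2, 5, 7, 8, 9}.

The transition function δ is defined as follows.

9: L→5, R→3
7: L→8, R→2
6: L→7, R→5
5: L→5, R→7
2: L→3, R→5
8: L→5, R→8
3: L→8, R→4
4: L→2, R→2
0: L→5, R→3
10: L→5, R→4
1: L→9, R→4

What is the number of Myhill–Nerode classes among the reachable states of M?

States {1,6,9,10} cannot be reached from the start state, so discard them.
Initial partition by acceptance: {0,2,5,7,8} | {3,4}.
Refine {0,2,5,7,8} on symbol L: members go to different blocks, giving {0,5,7,8} and {2}.
On input R, block {0,5,7,8} splits into {5,8} and {0} and {7}.
Split {5,8} by δ(·,R) → {5} and {8}.
Split {3,4} by δ(·,L) → {3} and {4}.
Stable partition: {5} | {3} | {2} | {0} | {7} | {8} | {4} — 7 equivalence classes.

7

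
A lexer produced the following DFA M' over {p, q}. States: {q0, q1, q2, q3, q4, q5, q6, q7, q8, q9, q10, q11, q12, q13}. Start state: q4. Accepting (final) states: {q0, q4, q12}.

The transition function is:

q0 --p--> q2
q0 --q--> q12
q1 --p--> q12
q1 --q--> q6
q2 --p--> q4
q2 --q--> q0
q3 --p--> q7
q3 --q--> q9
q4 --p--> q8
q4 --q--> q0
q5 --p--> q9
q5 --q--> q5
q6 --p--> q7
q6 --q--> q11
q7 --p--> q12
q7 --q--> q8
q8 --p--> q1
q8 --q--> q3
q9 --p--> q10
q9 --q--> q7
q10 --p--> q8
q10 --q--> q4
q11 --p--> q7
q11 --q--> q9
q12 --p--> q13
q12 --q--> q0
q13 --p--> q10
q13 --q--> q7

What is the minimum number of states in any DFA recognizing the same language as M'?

First remove the unreachable states {q5}; 13 states remain.
P0 = {q0,q4,q12} | {q1,q2,q3,q6,q7,q8,q9,q10,q11,q13}.
Refine {q1,q2,q3,q6,q7,q8,q9,q10,q11,q13} on symbol p: members go to different blocks, giving {q3,q6,q8,q9,q10,q11,q13} and {q1,q2,q7}.
On input p, block {q0,q4,q12} splits into {q4,q12} and {q0}.
On input p, block {q3,q6,q8,q9,q10,q11,q13} splits into {q3,q6,q8,q11} and {q9,q10,q13}.
Split {q4,q12} by δ(·,p) → {q4} and {q12}.
On input q, block {q3,q6,q8,q11} splits into {q3,q11} and {q6,q8}.
Split {q1,q2,q7} by δ(·,p) → {q1,q7} and {q2}.
Split {q9,q10,q13} by δ(·,p) → {q9,q13} and {q10}.
No further refinement is possible. Final partition (9 blocks): {q4} | {q3,q11} | {q1,q7} | {q0} | {q9,q13} | {q12} | {q6,q8} | {q2} | {q10}.

9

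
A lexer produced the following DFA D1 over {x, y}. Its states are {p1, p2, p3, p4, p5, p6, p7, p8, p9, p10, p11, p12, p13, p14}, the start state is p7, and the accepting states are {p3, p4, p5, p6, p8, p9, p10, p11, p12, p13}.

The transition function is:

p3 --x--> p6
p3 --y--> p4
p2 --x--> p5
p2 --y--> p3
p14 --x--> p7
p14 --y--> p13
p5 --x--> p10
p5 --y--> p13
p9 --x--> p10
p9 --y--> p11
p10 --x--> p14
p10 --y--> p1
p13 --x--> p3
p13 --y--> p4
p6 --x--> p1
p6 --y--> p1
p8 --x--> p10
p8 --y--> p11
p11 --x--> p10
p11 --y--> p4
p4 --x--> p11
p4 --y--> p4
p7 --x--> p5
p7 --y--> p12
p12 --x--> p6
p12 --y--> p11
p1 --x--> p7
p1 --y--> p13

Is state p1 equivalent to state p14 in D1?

Yes

States {p2,p8,p9} cannot be reached from the start state, so discard them.
Initial partition by acceptance: {p3,p4,p5,p6,p10,p11,p12,p13} | {p1,p7,p14}.
Refine {p3,p4,p5,p6,p10,p11,p12,p13} on symbol x: members go to different blocks, giving {p3,p4,p5,p11,p12,p13} and {p6,p10}.
Split {p3,p4,p5,p11,p12,p13} by δ(·,x) → {p3,p5,p11,p12} and {p4,p13}.
On input y, block {p3,p5,p11,p12} splits into {p3,p5,p11} and {p12}.
On input x, block {p1,p7,p14} splits into {p1,p14} and {p7}.
Stable partition: {p3,p5,p11} | {p1,p14} | {p6,p10} | {p4,p13} | {p12} | {p7} — 6 equivalence classes.
p1 and p14 lie in the same block of the stable partition, so they are equivalent — no string distinguishes them.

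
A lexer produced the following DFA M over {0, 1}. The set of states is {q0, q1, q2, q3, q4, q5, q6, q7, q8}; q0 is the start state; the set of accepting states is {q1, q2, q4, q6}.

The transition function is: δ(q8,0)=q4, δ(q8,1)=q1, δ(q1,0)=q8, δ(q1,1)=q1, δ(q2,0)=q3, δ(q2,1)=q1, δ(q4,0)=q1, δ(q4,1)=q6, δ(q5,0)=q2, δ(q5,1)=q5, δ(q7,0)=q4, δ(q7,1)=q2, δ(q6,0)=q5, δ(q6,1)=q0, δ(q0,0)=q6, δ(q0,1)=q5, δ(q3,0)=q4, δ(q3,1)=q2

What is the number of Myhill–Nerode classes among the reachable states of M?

First remove the unreachable states {q7}; 8 states remain.
P0 = {q1,q2,q4,q6} | {q0,q3,q5,q8}.
Refine {q1,q2,q4,q6} on symbol 0: members go to different blocks, giving {q1,q2,q6} and {q4}.
On input 1, block {q1,q2,q6} splits into {q1,q2} and {q6}.
Refine {q0,q3,q5,q8} on symbol 0: members go to different blocks, giving {q3,q8} and {q0} and {q5}.
Stable partition: {q1,q2} | {q3,q8} | {q4} | {q6} | {q0} | {q5} — 6 equivalence classes.

6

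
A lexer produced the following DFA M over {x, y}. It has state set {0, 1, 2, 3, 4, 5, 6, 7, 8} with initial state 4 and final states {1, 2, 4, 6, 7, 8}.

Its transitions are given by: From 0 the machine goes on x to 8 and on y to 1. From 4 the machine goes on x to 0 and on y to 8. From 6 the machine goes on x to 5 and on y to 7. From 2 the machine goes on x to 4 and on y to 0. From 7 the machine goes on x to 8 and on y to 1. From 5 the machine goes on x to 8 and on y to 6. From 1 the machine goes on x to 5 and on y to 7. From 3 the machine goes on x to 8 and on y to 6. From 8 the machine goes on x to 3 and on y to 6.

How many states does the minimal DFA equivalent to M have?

States {2} cannot be reached from the start state, so discard them.
Start with accepting vs non-accepting: {1,4,6,7,8} | {0,3,5}.
Split {1,4,6,7,8} by δ(·,x) → {1,4,6,8} and {7}.
Refine {1,4,6,8} on symbol y: members go to different blocks, giving {1,6} and {4,8}.
On input y, block {4,8} splits into {4} and {8}.
Stable partition: {1,6} | {0,3,5} | {7} | {4} | {8} — 5 equivalence classes.

5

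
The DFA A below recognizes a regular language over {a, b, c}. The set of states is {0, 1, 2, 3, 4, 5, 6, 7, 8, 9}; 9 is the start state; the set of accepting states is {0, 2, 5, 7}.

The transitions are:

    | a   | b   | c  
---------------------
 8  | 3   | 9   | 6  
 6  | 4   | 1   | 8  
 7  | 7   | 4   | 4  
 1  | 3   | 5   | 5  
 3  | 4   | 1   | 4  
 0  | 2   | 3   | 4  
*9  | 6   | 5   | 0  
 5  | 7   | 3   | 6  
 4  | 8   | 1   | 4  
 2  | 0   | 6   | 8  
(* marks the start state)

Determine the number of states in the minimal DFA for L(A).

All states are reachable from the start state.
Start with accepting vs non-accepting: {0,2,5,7} | {1,3,4,6,8,9}.
Split {1,3,4,6,8,9} by δ(·,b) → {3,4,6,8} and {1,9}.
Stable partition: {0,2,5,7} | {3,4,6,8} | {1,9} — 3 equivalence classes.

3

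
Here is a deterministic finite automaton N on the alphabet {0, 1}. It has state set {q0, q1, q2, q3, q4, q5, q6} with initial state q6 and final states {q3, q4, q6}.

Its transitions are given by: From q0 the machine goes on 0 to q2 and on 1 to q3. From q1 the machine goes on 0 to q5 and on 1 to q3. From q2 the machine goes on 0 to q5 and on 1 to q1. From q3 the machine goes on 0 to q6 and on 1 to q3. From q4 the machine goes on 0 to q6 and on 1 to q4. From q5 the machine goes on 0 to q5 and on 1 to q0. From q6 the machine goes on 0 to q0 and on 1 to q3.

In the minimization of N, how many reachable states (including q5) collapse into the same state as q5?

States {q4} cannot be reached from the start state, so discard them.
Start with accepting vs non-accepting: {q3,q6} | {q0,q1,q2,q5}.
Refine {q3,q6} on symbol 0: members go to different blocks, giving {q3} and {q6}.
Split {q0,q1,q2,q5} by δ(·,1) → {q0,q1} and {q2,q5}.
The partition is now stable with 4 blocks: {q3} | {q0,q1} | {q6} | {q2,q5}.
The equivalence class containing q5 is {q2,q5}, of size 2.

2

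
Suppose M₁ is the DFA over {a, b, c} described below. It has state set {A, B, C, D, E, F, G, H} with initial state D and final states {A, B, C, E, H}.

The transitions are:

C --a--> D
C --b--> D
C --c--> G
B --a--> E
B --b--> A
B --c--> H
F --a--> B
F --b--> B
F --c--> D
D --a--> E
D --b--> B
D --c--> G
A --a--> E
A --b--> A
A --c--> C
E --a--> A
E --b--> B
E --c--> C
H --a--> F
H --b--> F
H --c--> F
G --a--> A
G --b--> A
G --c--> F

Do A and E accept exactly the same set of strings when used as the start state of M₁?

Yes

Every state is reachable, so we keep all 8.
Start with accepting vs non-accepting: {A,B,C,E,H} | {D,F,G}.
On input a, block {A,B,C,E,H} splits into {A,B,E} and {C,H}.
The partition is now stable with 3 blocks: {A,B,E} | {D,F,G} | {C,H}.
A and E lie in the same block of the stable partition, so they are equivalent — no string distinguishes them.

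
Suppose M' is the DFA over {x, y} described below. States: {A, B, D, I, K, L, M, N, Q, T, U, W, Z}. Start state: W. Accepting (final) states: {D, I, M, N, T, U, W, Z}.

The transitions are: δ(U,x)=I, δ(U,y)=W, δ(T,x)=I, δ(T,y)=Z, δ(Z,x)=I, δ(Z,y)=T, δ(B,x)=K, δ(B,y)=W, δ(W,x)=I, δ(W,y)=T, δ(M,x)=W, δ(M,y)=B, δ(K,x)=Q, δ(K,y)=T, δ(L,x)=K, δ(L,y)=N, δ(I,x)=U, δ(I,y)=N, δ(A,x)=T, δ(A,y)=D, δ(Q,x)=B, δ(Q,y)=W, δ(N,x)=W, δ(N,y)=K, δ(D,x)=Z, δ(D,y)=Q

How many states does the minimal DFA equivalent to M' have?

4

States {A,D,L,M} cannot be reached from the start state, so discard them.
Start with accepting vs non-accepting: {I,N,T,U,W,Z} | {B,K,Q}.
On input y, block {I,N,T,U,W,Z} splits into {I,T,U,W,Z} and {N}.
Split {I,T,U,W,Z} by δ(·,y) → {T,U,W,Z} and {I}.
The partition is now stable with 4 blocks: {T,U,W,Z} | {B,K,Q} | {N} | {I}.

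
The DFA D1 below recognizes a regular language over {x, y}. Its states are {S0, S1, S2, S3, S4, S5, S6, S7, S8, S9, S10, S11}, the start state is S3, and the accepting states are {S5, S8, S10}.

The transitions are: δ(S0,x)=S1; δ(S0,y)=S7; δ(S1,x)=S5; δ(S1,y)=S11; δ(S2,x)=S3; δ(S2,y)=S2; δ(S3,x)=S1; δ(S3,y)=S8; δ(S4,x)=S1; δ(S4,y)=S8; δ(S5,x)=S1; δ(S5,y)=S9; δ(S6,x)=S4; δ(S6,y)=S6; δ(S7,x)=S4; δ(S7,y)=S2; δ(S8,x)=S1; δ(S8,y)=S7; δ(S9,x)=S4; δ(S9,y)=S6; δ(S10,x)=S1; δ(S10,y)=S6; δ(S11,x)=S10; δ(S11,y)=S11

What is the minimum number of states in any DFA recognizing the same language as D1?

Reachable states from the start: {S1,S2,S3,S4,S5,S6,S7,S8,S9,S10,S11}. Unreachable: {S0} — drop them.
Start with accepting vs non-accepting: {S5,S8,S10} | {S1,S2,S3,S4,S6,S7,S9,S11}.
Split {S1,S2,S3,S4,S6,S7,S9,S11} by δ(·,x) → {S2,S3,S4,S6,S7,S9} and {S1,S11}.
On input x, block {S2,S3,S4,S6,S7,S9} splits into {S2,S6,S7,S9} and {S3,S4}.
Stable partition: {S5,S8,S10} | {S2,S6,S7,S9} | {S1,S11} | {S3,S4} — 4 equivalence classes.

4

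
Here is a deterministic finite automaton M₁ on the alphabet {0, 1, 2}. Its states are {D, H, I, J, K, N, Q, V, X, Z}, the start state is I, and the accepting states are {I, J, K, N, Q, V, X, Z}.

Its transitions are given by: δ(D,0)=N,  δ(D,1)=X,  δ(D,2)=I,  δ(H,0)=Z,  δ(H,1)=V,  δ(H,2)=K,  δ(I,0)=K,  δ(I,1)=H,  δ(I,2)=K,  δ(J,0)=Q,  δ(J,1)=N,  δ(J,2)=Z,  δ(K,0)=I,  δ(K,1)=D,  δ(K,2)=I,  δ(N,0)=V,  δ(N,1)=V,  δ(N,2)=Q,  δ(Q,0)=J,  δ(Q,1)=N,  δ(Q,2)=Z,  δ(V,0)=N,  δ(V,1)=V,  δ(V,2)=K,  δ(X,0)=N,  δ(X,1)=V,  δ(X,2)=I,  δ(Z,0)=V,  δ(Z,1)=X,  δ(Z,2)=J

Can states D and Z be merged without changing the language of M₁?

No

Initial partition by acceptance: {I,J,K,N,Q,V,X,Z} | {D,H}.
Refine {I,J,K,N,Q,V,X,Z} on symbol 1: members go to different blocks, giving {J,N,Q,V,X,Z} and {I,K}.
Split {J,N,Q,V,X,Z} by δ(·,2) → {J,N,Q,Z} and {V,X}.
On input 0, block {J,N,Q,Z} splits into {N,Z} and {J,Q}.
No further refinement is possible. Final partition (5 blocks): {N,Z} | {D,H} | {I,K} | {V,X} | {J,Q}.
D and Z end up in different blocks, so they are distinguishable. For instance, the string 'ε' is accepted from only Z.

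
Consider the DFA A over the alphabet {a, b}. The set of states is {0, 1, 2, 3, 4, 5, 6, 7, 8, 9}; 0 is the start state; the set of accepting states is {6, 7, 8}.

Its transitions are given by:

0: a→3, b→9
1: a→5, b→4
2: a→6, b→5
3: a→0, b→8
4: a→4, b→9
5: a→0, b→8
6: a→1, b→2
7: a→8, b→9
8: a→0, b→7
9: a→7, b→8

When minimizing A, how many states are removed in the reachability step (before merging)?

5

Starting at 0 and following transitions, the reachable set is {0, 3, 7, 8, 9}. That leaves 1, 2, 4, 5, 6 unreachable — 5 in total.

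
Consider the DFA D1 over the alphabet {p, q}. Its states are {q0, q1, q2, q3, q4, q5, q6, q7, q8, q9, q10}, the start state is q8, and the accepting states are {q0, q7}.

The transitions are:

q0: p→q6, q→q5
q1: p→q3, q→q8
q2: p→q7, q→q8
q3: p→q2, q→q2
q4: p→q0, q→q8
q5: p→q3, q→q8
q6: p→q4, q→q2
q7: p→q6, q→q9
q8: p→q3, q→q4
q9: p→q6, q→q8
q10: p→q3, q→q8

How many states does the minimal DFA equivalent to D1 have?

Reachable states from the start: {q0,q2,q3,q4,q5,q6,q7,q8,q9}. Unreachable: {q1,q10} — drop them.
Start with accepting vs non-accepting: {q0,q7} | {q2,q3,q4,q5,q6,q8,q9}.
Split {q2,q3,q4,q5,q6,q8,q9} by δ(·,p) → {q3,q5,q6,q8,q9} and {q2,q4}.
On input p, block {q3,q5,q6,q8,q9} splits into {q5,q8,q9} and {q3,q6}.
On input q, block {q5,q8,q9} splits into {q5,q9} and {q8}.
Stable partition: {q0,q7} | {q5,q9} | {q2,q4} | {q3,q6} | {q8} — 5 equivalence classes.

5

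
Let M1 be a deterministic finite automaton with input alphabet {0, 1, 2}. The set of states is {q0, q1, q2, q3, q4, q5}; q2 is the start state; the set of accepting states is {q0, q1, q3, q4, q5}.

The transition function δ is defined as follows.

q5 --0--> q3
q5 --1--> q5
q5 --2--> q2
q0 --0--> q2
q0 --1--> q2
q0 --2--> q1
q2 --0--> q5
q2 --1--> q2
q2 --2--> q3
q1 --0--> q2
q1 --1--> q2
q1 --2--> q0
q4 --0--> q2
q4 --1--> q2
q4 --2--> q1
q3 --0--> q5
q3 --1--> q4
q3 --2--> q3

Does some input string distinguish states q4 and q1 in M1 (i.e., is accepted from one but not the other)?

Initial partition by acceptance: {q0,q1,q3,q4,q5} | {q2}.
Split {q0,q1,q3,q4,q5} by δ(·,0) → {q0,q1,q4} and {q3,q5}.
Refine {q3,q5} on symbol 1: members go to different blocks, giving {q3} and {q5}.
No further refinement is possible. Final partition (4 blocks): {q0,q1,q4} | {q2} | {q3} | {q5}.
q4 and q1 lie in the same block of the stable partition, so they are equivalent — no string distinguishes them.

No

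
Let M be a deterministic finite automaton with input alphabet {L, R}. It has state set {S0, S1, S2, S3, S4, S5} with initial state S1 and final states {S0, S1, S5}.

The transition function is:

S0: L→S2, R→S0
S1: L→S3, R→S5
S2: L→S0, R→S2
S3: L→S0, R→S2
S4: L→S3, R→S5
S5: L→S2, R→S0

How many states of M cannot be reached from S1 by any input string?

1

No path from S1 leads to S4; the other 5 states are all reachable.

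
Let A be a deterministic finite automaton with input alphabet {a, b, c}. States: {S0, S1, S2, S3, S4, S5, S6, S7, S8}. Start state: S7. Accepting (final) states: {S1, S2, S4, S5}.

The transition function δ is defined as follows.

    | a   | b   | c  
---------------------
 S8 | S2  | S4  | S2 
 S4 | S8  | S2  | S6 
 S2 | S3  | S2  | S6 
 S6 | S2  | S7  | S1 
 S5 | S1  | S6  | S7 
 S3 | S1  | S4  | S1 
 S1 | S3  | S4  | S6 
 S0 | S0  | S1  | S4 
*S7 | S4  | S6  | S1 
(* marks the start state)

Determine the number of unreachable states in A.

No path from S7 leads to S0, S5; the other 7 states are all reachable.

2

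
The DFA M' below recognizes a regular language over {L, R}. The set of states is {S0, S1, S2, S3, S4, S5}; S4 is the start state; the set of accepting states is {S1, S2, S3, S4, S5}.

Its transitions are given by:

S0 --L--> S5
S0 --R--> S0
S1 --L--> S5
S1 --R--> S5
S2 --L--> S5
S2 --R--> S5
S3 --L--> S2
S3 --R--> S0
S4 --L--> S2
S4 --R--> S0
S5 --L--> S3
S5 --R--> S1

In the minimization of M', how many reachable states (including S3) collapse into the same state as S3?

2

All states are reachable from the start state.
P0 = {S1,S2,S3,S4,S5} | {S0}.
Split {S1,S2,S3,S4,S5} by δ(·,R) → {S1,S2,S5} and {S3,S4}.
Split {S1,S2,S5} by δ(·,L) → {S1,S2} and {S5}.
No further refinement is possible. Final partition (4 blocks): {S1,S2} | {S0} | {S3,S4} | {S5}.
State S3 belongs to the block {S3,S4}, which has 2 states.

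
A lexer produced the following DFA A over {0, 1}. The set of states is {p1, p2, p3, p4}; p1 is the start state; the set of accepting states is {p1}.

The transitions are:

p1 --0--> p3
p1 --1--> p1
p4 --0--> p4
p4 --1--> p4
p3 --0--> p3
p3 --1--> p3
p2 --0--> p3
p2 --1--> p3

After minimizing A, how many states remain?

States {p2,p4} cannot be reached from the start state, so discard them.
P0 = {p1} | {p3}.
Stable partition: {p1} | {p3} — 2 equivalence classes.

2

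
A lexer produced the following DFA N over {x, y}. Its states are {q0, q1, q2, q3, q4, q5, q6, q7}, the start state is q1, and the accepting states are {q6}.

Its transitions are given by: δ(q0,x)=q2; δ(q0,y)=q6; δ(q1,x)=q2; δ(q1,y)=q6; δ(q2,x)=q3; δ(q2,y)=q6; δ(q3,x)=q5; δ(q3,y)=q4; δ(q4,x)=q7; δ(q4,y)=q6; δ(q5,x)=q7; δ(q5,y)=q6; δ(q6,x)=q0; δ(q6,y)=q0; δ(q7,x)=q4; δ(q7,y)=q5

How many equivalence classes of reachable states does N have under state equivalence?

4

Every state is reachable, so we keep all 8.
Start with accepting vs non-accepting: {q6} | {q0,q1,q2,q3,q4,q5,q7}.
Split {q0,q1,q2,q3,q4,q5,q7} by δ(·,y) → {q0,q1,q2,q4,q5} and {q3,q7}.
On input x, block {q0,q1,q2,q4,q5} splits into {q2,q4,q5} and {q0,q1}.
Stable partition: {q6} | {q2,q4,q5} | {q3,q7} | {q0,q1} — 4 equivalence classes.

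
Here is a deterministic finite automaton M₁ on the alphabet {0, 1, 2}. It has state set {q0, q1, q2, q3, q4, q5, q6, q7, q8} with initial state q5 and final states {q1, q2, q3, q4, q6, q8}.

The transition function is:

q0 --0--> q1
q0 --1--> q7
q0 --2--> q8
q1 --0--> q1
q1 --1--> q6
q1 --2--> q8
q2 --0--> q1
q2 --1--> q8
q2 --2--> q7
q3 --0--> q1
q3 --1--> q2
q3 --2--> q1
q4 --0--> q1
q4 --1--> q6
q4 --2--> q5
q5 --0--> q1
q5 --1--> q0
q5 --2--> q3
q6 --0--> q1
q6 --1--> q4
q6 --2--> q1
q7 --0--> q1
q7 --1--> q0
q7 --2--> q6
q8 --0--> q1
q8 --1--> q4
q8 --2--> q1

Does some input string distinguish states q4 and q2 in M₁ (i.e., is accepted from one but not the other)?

No

Start with accepting vs non-accepting: {q1,q2,q3,q4,q6,q8} | {q0,q5,q7}.
Split {q1,q2,q3,q4,q6,q8} by δ(·,2) → {q1,q3,q6,q8} and {q2,q4}.
On input 1, block {q1,q3,q6,q8} splits into {q3,q6,q8} and {q1}.
The partition is now stable with 4 blocks: {q3,q6,q8} | {q0,q5,q7} | {q2,q4} | {q1}.
q4 and q2 lie in the same block of the stable partition, so they are equivalent — no string distinguishes them.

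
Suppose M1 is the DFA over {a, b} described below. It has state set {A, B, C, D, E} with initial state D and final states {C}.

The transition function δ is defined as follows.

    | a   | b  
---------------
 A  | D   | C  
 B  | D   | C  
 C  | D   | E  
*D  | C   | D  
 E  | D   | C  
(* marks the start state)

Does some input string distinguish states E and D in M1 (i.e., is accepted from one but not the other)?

Yes

First remove the unreachable states {A,B}; 3 states remain.
Initial partition by acceptance: {C} | {D,E}.
On input a, block {D,E} splits into {D} and {E}.
The partition is now stable with 3 blocks: {C} | {D} | {E}.
E and D end up in different blocks, so they are distinguishable. For instance, the string 'a' is accepted from only D.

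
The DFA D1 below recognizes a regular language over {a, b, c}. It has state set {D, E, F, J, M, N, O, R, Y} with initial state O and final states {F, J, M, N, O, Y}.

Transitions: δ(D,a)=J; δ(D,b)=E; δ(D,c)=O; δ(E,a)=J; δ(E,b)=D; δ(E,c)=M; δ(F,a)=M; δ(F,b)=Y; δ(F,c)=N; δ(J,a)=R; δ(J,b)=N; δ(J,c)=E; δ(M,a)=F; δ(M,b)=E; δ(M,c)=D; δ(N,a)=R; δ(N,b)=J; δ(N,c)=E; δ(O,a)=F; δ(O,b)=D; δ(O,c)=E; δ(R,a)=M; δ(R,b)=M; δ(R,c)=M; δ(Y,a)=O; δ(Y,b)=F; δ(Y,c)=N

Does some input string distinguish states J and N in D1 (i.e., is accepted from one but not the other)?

No

Initial partition by acceptance: {F,J,M,N,O,Y} | {D,E,R}.
Split {F,J,M,N,O,Y} by δ(·,a) → {F,M,O,Y} and {J,N}.
On input b, block {F,M,O,Y} splits into {M,O} and {F,Y}.
Refine {D,E,R} on symbol a: members go to different blocks, giving {D,E} and {R}.
Stable partition: {M,O} | {D,E} | {J,N} | {F,Y} | {R} — 5 equivalence classes.
J and N lie in the same block of the stable partition, so they are equivalent — no string distinguishes them.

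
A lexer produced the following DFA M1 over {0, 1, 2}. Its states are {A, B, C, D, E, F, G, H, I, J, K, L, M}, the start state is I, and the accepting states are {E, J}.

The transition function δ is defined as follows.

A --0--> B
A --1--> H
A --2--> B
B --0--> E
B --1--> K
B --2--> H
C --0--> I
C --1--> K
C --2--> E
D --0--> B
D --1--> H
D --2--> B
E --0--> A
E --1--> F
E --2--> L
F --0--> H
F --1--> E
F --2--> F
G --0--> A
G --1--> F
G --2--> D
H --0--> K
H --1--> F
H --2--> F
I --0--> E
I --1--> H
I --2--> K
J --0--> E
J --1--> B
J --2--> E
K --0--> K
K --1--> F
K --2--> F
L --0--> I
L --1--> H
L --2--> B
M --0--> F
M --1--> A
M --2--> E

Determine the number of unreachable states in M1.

5

BFS from I reaches {A, B, E, F, H, I, K, L}; the 5 state(s) C, D, G, J, M are never visited.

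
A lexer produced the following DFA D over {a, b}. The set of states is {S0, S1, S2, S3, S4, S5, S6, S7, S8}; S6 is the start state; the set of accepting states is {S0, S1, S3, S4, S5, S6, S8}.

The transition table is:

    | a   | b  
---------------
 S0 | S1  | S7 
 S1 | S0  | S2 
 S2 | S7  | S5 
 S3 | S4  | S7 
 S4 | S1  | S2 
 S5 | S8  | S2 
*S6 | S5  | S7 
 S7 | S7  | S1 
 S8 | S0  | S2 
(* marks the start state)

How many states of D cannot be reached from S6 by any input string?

BFS from S6 reaches {S0, S1, S2, S5, S6, S7, S8}; the 2 state(s) S3, S4 are never visited.

2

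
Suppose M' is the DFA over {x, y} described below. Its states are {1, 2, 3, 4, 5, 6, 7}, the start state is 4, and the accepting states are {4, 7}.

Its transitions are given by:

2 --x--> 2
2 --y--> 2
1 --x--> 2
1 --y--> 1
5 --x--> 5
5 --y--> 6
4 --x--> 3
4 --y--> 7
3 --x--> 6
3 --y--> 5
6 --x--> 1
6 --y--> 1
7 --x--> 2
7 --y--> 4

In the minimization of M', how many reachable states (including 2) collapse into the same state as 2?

P0 = {4,7} | {1,2,3,5,6}.
The partition is now stable with 2 blocks: {4,7} | {1,2,3,5,6}.
The equivalence class containing 2 is {1,2,3,5,6}, of size 5.

5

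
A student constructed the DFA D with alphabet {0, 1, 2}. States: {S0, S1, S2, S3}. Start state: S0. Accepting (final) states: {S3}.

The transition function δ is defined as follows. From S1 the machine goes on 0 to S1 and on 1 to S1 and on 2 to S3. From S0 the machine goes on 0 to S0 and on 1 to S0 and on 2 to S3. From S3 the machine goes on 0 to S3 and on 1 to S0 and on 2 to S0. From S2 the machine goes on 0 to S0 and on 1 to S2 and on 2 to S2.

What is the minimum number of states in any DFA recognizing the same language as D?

First remove the unreachable states {S1,S2}; 2 states remain.
Initial partition by acceptance: {S3} | {S0}.
Stable partition: {S3} | {S0} — 2 equivalence classes.

2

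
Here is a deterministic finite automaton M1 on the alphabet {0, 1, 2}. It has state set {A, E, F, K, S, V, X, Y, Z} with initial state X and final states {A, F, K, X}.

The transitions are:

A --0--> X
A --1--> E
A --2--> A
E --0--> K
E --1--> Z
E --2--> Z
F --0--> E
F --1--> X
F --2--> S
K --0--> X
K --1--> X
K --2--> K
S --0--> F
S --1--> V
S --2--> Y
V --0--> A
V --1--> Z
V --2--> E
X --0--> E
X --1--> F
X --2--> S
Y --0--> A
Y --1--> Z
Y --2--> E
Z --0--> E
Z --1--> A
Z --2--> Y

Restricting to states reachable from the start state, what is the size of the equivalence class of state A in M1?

1

All states are reachable from the start state.
Initial partition by acceptance: {A,F,K,X} | {E,S,V,Y,Z}.
On input 0, block {A,F,K,X} splits into {F,X} and {A,K}.
Refine {E,S,V,Y,Z} on symbol 0: members go to different blocks, giving {E,V,Y} and {S} and {Z}.
Refine {E,V,Y} on symbol 2: members go to different blocks, giving {V,Y} and {E}.
Split {A,K} by δ(·,1) → {A} and {K}.
The partition is now stable with 7 blocks: {F,X} | {V,Y} | {A} | {S} | {Z} | {E} | {K}.
State A belongs to the block {A}, which has 1 states.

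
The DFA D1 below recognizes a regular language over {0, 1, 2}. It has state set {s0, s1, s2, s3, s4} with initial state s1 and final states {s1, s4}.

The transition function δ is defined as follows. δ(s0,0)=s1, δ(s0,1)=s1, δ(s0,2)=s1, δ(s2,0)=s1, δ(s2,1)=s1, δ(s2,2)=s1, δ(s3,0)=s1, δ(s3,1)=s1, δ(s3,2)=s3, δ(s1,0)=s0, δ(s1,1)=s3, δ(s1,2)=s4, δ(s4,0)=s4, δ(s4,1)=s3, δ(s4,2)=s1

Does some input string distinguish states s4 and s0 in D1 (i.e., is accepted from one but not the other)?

Yes

First remove the unreachable states {s2}; 4 states remain.
Initial partition by acceptance: {s1,s4} | {s0,s3}.
Refine {s1,s4} on symbol 0: members go to different blocks, giving {s1} and {s4}.
Refine {s0,s3} on symbol 2: members go to different blocks, giving {s0} and {s3}.
No further refinement is possible. Final partition (4 blocks): {s1} | {s0} | {s4} | {s3}.
s4 and s0 end up in different blocks, so they are distinguishable. For instance, the string 'ε' is accepted from only s4.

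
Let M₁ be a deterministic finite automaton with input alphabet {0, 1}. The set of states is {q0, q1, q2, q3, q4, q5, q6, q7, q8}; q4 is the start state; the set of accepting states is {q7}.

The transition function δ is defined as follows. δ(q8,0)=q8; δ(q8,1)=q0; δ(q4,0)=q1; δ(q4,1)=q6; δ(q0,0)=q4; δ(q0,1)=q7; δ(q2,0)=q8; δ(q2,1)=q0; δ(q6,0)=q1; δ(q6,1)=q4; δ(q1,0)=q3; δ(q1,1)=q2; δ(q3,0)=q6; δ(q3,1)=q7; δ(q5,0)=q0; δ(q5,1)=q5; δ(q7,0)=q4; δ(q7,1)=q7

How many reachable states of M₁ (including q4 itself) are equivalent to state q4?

States {q5} cannot be reached from the start state, so discard them.
P0 = {q7} | {q0,q1,q2,q3,q4,q6,q8}.
Split {q0,q1,q2,q3,q4,q6,q8} by δ(·,1) → {q1,q2,q4,q6,q8} and {q0,q3}.
Refine {q1,q2,q4,q6,q8} on symbol 0: members go to different blocks, giving {q2,q4,q6,q8} and {q1}.
Refine {q2,q4,q6,q8} on symbol 0: members go to different blocks, giving {q2,q8} and {q4,q6}.
Stable partition: {q7} | {q2,q8} | {q0,q3} | {q1} | {q4,q6} — 5 equivalence classes.
The equivalence class containing q4 is {q4,q6}, of size 2.

2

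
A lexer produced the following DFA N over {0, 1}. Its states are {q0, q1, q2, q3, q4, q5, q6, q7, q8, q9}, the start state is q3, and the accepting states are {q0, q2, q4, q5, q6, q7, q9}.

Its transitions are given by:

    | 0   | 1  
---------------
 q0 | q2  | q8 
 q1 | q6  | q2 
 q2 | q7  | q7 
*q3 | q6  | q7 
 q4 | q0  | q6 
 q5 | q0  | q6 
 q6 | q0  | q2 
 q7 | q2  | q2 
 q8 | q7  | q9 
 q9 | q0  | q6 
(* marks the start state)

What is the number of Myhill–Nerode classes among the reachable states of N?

6

Reachable states from the start: {q0,q2,q3,q6,q7,q8,q9}. Unreachable: {q1,q4,q5} — drop them.
Start with accepting vs non-accepting: {q0,q2,q6,q7,q9} | {q3,q8}.
Split {q0,q2,q6,q7,q9} by δ(·,1) → {q2,q6,q7,q9} and {q0}.
Refine {q2,q6,q7,q9} on symbol 0: members go to different blocks, giving {q2,q7} and {q6,q9}.
On input 0, block {q3,q8} splits into {q3} and {q8}.
On input 1, block {q6,q9} splits into {q6} and {q9}.
Stable partition: {q2,q7} | {q3} | {q0} | {q6} | {q8} | {q9} — 6 equivalence classes.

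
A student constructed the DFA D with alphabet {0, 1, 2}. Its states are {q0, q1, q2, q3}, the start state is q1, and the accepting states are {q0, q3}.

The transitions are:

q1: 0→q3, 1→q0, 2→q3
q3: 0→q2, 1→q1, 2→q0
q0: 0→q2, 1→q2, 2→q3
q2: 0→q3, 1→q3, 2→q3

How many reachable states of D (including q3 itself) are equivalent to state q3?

2

All states are reachable from the start state.
Start with accepting vs non-accepting: {q0,q3} | {q1,q2}.
Stable partition: {q0,q3} | {q1,q2} — 2 equivalence classes.
The equivalence class containing q3 is {q0,q3}, of size 2.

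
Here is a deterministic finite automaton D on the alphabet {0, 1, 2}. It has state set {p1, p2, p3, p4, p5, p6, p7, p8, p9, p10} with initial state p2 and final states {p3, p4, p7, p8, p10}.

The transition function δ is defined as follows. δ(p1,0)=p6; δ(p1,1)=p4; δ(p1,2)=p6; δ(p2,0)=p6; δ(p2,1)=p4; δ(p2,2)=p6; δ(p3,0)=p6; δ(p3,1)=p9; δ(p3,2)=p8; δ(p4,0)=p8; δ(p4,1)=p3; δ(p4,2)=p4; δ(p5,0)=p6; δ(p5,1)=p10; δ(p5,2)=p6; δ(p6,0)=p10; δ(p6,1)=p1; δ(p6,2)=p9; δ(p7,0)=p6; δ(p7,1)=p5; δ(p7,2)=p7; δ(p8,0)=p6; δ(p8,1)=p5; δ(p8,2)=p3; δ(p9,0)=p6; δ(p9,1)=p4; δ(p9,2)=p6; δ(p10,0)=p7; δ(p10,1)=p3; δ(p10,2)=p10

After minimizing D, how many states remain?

Every state is reachable, so we keep all 10.
Start with accepting vs non-accepting: {p3,p4,p7,p8,p10} | {p1,p2,p5,p6,p9}.
Split {p3,p4,p7,p8,p10} by δ(·,0) → {p3,p7,p8} and {p4,p10}.
Refine {p1,p2,p5,p6,p9} on symbol 0: members go to different blocks, giving {p1,p2,p5,p9} and {p6}.
The partition is now stable with 4 blocks: {p3,p7,p8} | {p1,p2,p5,p9} | {p4,p10} | {p6}.

4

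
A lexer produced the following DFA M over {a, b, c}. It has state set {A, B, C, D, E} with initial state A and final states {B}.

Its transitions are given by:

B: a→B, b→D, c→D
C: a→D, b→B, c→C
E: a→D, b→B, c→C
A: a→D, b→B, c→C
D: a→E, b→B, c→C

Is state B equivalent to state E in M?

Every state is reachable, so we keep all 5.
Initial partition by acceptance: {B} | {A,C,D,E}.
No further refinement is possible. Final partition (2 blocks): {B} | {A,C,D,E}.
B and E end up in different blocks, so they are distinguishable. For instance, the string 'ε' is accepted from only B.

No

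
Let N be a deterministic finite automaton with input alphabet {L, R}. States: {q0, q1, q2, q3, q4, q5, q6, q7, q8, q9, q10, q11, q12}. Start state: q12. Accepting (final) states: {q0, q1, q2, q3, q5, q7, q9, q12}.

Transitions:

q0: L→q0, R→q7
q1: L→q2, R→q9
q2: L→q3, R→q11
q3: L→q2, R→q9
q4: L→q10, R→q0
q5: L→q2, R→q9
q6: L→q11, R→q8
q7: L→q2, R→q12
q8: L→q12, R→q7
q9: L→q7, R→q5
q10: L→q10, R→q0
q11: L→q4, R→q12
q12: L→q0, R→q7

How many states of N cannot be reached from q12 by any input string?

No path from q12 leads to q1, q6, q8; the other 10 states are all reachable.

3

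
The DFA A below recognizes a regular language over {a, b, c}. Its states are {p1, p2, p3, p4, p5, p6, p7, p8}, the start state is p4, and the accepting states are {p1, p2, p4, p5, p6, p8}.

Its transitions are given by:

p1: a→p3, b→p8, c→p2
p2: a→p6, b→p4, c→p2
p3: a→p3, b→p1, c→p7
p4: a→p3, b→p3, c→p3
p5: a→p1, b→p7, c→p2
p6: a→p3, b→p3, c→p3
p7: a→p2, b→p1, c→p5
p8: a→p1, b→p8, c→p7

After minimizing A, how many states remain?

Every state is reachable, so we keep all 8.
Start with accepting vs non-accepting: {p1,p2,p4,p5,p6,p8} | {p3,p7}.
Split {p1,p2,p4,p5,p6,p8} by δ(·,a) → {p1,p4,p6} and {p2,p5,p8}.
Refine {p1,p4,p6} on symbol b: members go to different blocks, giving {p4,p6} and {p1}.
On input a, block {p3,p7} splits into {p3} and {p7}.
Split {p2,p5,p8} by δ(·,a) → {p5,p8} and {p2}.
On input b, block {p5,p8} splits into {p5} and {p8}.
The partition is now stable with 7 blocks: {p4,p6} | {p3} | {p5} | {p1} | {p7} | {p2} | {p8}.

7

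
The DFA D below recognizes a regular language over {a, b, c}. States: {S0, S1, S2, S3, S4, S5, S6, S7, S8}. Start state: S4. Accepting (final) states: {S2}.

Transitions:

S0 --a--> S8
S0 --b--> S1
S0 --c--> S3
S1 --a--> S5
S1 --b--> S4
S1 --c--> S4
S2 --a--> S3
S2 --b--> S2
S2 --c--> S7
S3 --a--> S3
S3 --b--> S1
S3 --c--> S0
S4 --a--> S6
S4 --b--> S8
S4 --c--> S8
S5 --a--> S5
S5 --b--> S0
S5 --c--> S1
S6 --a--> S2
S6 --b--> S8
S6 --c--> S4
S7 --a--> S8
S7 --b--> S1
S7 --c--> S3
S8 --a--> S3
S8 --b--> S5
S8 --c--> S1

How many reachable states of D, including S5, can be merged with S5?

1

All states are reachable from the start state.
Initial partition by acceptance: {S2} | {S0,S1,S3,S4,S5,S6,S7,S8}.
Refine {S0,S1,S3,S4,S5,S6,S7,S8} on symbol a: members go to different blocks, giving {S0,S1,S3,S4,S5,S7,S8} and {S6}.
Split {S0,S1,S3,S4,S5,S7,S8} by δ(·,a) → {S0,S1,S3,S5,S7,S8} and {S4}.
Split {S0,S1,S3,S5,S7,S8} by δ(·,b) → {S0,S3,S5,S7,S8} and {S1}.
Split {S0,S3,S5,S7,S8} by δ(·,b) → {S0,S3,S7} and {S5,S8}.
On input a, block {S0,S3,S7} splits into {S0,S7} and {S3}.
Split {S5,S8} by δ(·,a) → {S5} and {S8}.
The partition is now stable with 8 blocks: {S2} | {S0,S7} | {S6} | {S4} | {S1} | {S5} | {S3} | {S8}.
State S5 belongs to the block {S5}, which has 1 states.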